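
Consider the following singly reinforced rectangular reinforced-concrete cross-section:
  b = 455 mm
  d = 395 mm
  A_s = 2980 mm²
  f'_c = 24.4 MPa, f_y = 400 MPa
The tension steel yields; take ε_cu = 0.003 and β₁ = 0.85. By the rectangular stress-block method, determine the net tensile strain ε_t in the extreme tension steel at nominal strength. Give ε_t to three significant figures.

ε_t ≈ 0.00497

a = A_s f_y/(0.85 f'_c b) = 126.32 mm.
β₁ = 0.85, so c = a/β₁ = 126.32/0.85 = 148.61 mm.
From the linear strain diagram with ε_cu = 0.003: ε_t = 0.003 (d − c)/c = 0.003 × (395 − 148.61)/148.61 = 0.00497.
ε_t is between 0.004 and 0.005 — transition zone.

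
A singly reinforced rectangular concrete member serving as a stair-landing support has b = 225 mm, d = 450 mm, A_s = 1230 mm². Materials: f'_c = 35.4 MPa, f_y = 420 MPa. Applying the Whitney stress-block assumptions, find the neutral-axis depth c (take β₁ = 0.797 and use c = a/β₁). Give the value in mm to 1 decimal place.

T = A_s f_y = 1230 × 420 = 516600 N = 516.6 kN.
Setting C = 0.85 f'_c a b equal to T: a = 516600/(0.85 × 35.4 × 225) = 76.304 mm.
With β₁ = 0.797, c = a/β₁ = 76.304/0.797 = 95.7 mm.

c ≈ 95.7 mm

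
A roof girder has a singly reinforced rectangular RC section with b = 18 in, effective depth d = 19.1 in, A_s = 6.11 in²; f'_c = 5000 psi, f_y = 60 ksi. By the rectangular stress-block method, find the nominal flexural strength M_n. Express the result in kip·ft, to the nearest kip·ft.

M_n ≈ 510 kip·ft

T = A_s f_y = 6.11 × 60 = 366.6 kips.
a = T/(0.85 f'_c b) = 366.6/(0.85 × 5 × 18) = 4.792 in.
M_n = T(d − a/2) = 366.6 × (19.1 − 2.396) = 6123.7 kip·in = 6123.7/12 = 510.31 kip·ft.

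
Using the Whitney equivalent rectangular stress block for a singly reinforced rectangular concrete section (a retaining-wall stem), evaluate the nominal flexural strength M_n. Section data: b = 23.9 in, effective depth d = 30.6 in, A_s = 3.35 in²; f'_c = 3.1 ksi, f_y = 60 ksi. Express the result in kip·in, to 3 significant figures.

T = A_s f_y = 3.35 × 60 = 201 kips.
a = T/(0.85 f'_c b) = 201/(0.85 × 3.1 × 23.9) = 3.192 in.
M_n = T(d − a/2) = 201 × (30.6 − 1.596) = 5829.8 kip·in.

M_n ≈ 5830 kip·in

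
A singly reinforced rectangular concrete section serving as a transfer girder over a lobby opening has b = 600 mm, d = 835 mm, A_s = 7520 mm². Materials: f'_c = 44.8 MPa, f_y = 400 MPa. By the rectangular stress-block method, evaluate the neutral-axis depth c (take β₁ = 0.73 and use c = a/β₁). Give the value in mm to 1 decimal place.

c ≈ 180.3 mm

T = A_s f_y = 7520 × 400 = 3008000 N = 3008 kN.
Setting C = 0.85 f'_c a b equal to T: a = 3008000/(0.85 × 44.8 × 600) = 131.653 mm.
With β₁ = 0.73, c = a/β₁ = 131.653/0.73 = 180.3 mm.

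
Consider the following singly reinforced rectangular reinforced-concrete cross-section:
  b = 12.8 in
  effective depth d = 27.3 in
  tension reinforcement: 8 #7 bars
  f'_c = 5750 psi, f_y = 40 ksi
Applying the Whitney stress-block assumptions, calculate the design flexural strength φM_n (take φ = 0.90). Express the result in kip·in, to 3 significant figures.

A_s = 8 × 0.6 = 4.8 in².
T = A_s f_y = 4.8 × 40 = 192 kips.
a = T/(0.85 f'_c b) = 192/(0.85 × 5.75 × 12.8) = 3.069 in.
M_n = T(d − a/2) = 192 × (27.3 − 1.5345) = 4947.0 kip·in.
φM_n = 0.90 × 4947.0 = 4452.3 kip·in.

φM_n ≈ 4450 kip·in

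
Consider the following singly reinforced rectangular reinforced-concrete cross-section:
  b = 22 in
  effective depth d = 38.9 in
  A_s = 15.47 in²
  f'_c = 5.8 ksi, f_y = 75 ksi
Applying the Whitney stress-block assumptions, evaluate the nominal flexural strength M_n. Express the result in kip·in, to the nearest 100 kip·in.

T = A_s f_y = 15.47 × 75 = 1160.25 kips.
a = T/(0.85 f'_c b) = 1160.25/(0.85 × 5.8 × 22) = 10.697 in.
M_n = T(d − a/2) = 1160.25 × (38.9 − 5.3485) = 38928.1 kip·in.

M_n ≈ 38900 kip·in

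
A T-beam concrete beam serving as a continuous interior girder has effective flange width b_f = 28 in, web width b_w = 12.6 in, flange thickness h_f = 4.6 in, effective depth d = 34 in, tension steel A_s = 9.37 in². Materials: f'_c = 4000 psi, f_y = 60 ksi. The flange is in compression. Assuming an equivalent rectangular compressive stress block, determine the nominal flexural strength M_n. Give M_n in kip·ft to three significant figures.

Tension: T = A_s f_y = 9.37 × 60 = 562.2 kips.
Try a within the flange: a = T/(0.85 f'_c b_f) = 562.2/(0.85 × 4 × 28) = 5.905 in.
a = 5.905 > h_f = 4.6 in: the block extends into the web. Split into flange-overhang and web parts.
C_f = 0.85 f'_c (b_f − b_w) h_f = 0.85 × 4 × (28 − 12.6) × 4.6 = 240.9 kips.
Remaining web compression depth: a_w = (T − C_f)/(0.85 f'_c b_w) = (562.2 − 240.9)/(0.85 × 4 × 12.6) = 7.500 in.
M_n = C_f(d − h_f/2) + (T − C_f)(d − a_w/2) = 240.9 × (34 − 2.3) + 321.3 × (34 − 3.75) = 7636.5 + 9719.3 = 17355.8 kip·in.
M_n = 17355.8/12 = 1446.32 kip·ft.

M_n ≈ 1450 kip·ft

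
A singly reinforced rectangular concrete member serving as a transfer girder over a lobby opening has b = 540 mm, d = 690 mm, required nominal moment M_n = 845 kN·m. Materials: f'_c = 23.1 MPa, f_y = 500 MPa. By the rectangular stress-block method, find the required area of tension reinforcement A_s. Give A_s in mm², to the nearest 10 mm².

A_s ≈ 2700 mm²

With M_n = 0.85 f'_c a b (d − a/2), solve the quadratic for a:
a = d − √(d² − 2M_n/(0.85 f'_c b)) = 690 − √(690² − 2 × 845×10⁶/(0.85 × 23.1 × 540)) = 127.23 mm.
A_s = 0.85 f'_c a b / f_y = 0.85 × 23.1 × 127.23 × 540 / 500 = 2698.0 mm².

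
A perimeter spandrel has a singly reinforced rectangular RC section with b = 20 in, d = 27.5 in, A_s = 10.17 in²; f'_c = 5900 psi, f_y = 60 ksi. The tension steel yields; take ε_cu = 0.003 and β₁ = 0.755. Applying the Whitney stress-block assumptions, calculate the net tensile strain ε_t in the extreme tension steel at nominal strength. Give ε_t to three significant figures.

ε_t ≈ 0.00724

a = A_s f_y/(0.85 f'_c b) = 6.084 in.
β₁ = 0.755, so c = a/β₁ = 6.084/0.755 = 8.058 in.
From the linear strain diagram with ε_cu = 0.003: ε_t = 0.003 (d − c)/c = 0.003 × (27.5 − 8.058)/8.058 = 0.00724.
Since ε_t ≥ 0.005, the section is tension-controlled.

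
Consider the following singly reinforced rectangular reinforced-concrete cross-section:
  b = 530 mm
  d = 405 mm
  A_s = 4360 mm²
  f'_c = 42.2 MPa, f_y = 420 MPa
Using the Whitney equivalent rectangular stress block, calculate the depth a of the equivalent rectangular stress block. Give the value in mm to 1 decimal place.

a ≈ 96.3 mm

T = A_s f_y = 4360 × 420 = 1831200 N = 1831.2 kN.
Setting C = 0.85 f'_c a b equal to T: a = 1831200/(0.85 × 42.2 × 530) = 96.3 mm.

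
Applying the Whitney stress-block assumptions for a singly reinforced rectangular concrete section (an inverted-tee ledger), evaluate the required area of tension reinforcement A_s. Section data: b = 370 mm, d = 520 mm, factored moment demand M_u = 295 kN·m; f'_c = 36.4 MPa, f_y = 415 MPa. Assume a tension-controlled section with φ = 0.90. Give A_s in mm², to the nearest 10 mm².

M_n = M_u/φ = 295/0.90 = 327.778 kN·m.
With M_n = 0.85 f'_c a b (d − a/2), solve the quadratic for a:
a = d − √(d² − 2M_n/(0.85 f'_c b)) = 520 − √(520² − 2 × 327.778×10⁶/(0.85 × 36.4 × 370)) = 58.33 mm.
A_s = 0.85 f'_c a b / f_y = 0.85 × 36.4 × 58.33 × 370 / 415 = 1609.0 mm².

A_s ≈ 1610 mm²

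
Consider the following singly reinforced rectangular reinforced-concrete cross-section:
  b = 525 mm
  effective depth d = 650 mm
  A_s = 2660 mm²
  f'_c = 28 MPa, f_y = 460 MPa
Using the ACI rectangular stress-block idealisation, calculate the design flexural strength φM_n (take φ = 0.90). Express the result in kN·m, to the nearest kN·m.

T = A_s f_y = 2660 × 460 = 1223600 N = 1223.6 kN.
From C = T: a = T/(0.85 f'_c b) = 1223600/(0.85 × 28 × 525) = 97.93 mm.
M_n = T(d − a/2) = 1223.6 kN × (650 − 48.965) mm = 735.43 kN·m.
φM_n = 0.90 × 735.43 = 661.89 kN·m.

φM_n ≈ 662 kN·m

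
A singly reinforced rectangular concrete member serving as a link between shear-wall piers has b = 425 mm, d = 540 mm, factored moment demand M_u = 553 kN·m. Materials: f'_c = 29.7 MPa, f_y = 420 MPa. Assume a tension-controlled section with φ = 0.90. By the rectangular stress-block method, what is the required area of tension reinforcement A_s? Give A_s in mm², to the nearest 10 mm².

M_n = M_u/φ = 553/0.90 = 614.444 kN·m.
With M_n = 0.85 f'_c a b (d − a/2), solve the quadratic for a:
a = d − √(d² − 2M_n/(0.85 f'_c b)) = 540 − √(540² − 2 × 614.444×10⁶/(0.85 × 29.7 × 425)) = 119.21 mm.
A_s = 0.85 f'_c a b / f_y = 0.85 × 29.7 × 119.21 × 425 / 420 = 3045.3 mm².

A_s ≈ 3050 mm²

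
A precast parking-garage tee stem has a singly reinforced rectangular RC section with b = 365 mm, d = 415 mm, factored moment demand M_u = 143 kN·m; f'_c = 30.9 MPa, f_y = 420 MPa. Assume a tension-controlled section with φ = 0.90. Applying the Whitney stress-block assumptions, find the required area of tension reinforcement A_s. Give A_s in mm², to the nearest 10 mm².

M_n = M_u/φ = 143/0.90 = 158.889 kN·m.
With M_n = 0.85 f'_c a b (d − a/2), solve the quadratic for a:
a = d − √(d² − 2M_n/(0.85 f'_c b)) = 415 − √(415² − 2 × 158.889×10⁶/(0.85 × 30.9 × 365)) = 42.07 mm.
A_s = 0.85 f'_c a b / f_y = 0.85 × 30.9 × 42.07 × 365 / 420 = 960.3 mm².

A_s ≈ 960 mm²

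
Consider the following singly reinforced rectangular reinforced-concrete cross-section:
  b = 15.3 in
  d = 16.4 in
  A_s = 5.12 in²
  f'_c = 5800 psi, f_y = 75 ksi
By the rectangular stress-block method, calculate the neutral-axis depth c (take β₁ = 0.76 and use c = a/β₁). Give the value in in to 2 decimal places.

T = A_s f_y = 5.12 × 75 = 384 kips.
a = T/(0.85 f'_c b) = 384/(0.85 × 5.8 × 15.3) = 5.0909 in.
With β₁ = 0.76, c = a/β₁ = 5.0909/0.76 = 6.70 in.

c ≈ 6.70 in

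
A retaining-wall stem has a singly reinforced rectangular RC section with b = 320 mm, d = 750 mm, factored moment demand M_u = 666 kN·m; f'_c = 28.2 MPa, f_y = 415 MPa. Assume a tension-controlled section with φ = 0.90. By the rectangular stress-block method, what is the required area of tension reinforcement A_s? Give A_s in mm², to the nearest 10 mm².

A_s ≈ 2630 mm²

M_n = M_u/φ = 666/0.90 = 740 kN·m.
With M_n = 0.85 f'_c a b (d − a/2), solve the quadratic for a:
a = d − √(d² − 2M_n/(0.85 f'_c b)) = 750 − √(750² − 2 × 740×10⁶/(0.85 × 28.2 × 320)) = 142.09 mm.
A_s = 0.85 f'_c a b / f_y = 0.85 × 28.2 × 142.09 × 320 / 415 = 2626.2 mm².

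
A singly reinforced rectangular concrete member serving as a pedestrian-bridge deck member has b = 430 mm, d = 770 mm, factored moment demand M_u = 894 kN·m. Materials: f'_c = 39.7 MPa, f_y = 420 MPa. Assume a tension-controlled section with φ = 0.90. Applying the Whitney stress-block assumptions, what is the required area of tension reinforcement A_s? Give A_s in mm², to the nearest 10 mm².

M_n = M_u/φ = 894/0.90 = 993.333 kN·m.
With M_n = 0.85 f'_c a b (d − a/2), solve the quadratic for a:
a = d − √(d² − 2M_n/(0.85 f'_c b)) = 770 − √(770² − 2 × 993.333×10⁶/(0.85 × 39.7 × 430)) = 94.73 mm.
A_s = 0.85 f'_c a b / f_y = 0.85 × 39.7 × 94.73 × 430 / 420 = 3272.8 mm².

A_s ≈ 3270 mm²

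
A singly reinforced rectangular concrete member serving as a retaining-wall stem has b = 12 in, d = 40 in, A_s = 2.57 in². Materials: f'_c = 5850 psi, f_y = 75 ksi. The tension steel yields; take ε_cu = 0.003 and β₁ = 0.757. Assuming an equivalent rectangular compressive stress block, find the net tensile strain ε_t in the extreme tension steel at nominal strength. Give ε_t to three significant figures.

ε_t ≈ 0.0251

a = A_s f_y/(0.85 f'_c b) = 3.230 in.
β₁ = 0.757, so c = a/β₁ = 3.230/0.757 = 4.267 in.
From the linear strain diagram with ε_cu = 0.003: ε_t = 0.003 (d − c)/c = 0.003 × (40 − 4.267)/4.267 = 0.0251.
Since ε_t ≥ 0.005, the section is tension-controlled.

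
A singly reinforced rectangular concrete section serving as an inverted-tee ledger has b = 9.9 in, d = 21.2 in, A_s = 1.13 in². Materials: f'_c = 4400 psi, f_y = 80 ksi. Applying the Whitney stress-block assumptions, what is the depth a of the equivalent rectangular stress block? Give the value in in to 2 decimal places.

a ≈ 2.44 in

T = A_s f_y = 1.13 × 80 = 90.4 kips.
a = T/(0.85 f'_c b) = 90.4/(0.85 × 4.4 × 9.9) = 2.44 in.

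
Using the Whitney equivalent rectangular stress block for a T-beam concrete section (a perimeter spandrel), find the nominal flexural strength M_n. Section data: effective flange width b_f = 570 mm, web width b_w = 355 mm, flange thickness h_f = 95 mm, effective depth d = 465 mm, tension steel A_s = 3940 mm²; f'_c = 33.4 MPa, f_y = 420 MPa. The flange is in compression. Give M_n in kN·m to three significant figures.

Tension: T = A_s f_y = 3940 × 420 = 1654800 N.
Try a within the flange: a = T/(0.85 f'_c b_f) = 1654800/(0.85 × 33.4 × 570) = 102.26 mm.
a = 102.26 > h_f = 95 mm: the block extends into the web. Split into flange-overhang and web parts.
C_f = 0.85 f'_c (b_f − b_w) h_f = 0.85 × 33.4 × (570 − 355) × 95 = 579866 N.
Remaining web compression depth: a_w = (T − C_f)/(0.85 f'_c b_w) = (1654800 − 579866)/(0.85 × 33.4 × 355) = 106.66 mm.
M_n = C_f(d − h_f/2) + (T − C_f)(d − a_w/2) = 579866 × (465 − 47.5) + 1074934 × (465 − 53.33) = 242.09 + 442.52 = 684.61 × 10⁶ N·mm.
M_n = 684.61 kN·m.

M_n ≈ 685 kN·m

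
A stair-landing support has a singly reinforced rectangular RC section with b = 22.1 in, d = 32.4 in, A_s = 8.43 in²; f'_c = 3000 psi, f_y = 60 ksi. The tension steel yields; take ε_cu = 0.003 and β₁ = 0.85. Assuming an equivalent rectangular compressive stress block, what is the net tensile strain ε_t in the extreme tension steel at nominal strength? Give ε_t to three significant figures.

ε_t ≈ 0.00621

a = A_s f_y/(0.85 f'_c b) = 8.975 in.
β₁ = 0.85, so c = a/β₁ = 8.975/0.85 = 10.559 in.
From the linear strain diagram with ε_cu = 0.003: ε_t = 0.003 (d − c)/c = 0.003 × (32.4 − 10.559)/10.559 = 0.00621.
Since ε_t ≥ 0.005, the section is tension-controlled.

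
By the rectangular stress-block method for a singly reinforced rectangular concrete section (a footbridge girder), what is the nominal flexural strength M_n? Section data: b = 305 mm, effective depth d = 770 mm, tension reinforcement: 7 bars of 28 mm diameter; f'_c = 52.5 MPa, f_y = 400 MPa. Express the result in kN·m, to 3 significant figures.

M_n ≈ 1220 kN·m

A_s = 7 × 616 = 4312 mm².
T = A_s f_y = 4312 × 400 = 1724800 N = 1724.8 kN.
From C = T: a = T/(0.85 f'_c b) = 1724800/(0.85 × 52.5 × 305) = 126.72 mm.
M_n = T(d − a/2) = 1724.8 kN × (770 − 63.36) mm = 1218.81 kN·m.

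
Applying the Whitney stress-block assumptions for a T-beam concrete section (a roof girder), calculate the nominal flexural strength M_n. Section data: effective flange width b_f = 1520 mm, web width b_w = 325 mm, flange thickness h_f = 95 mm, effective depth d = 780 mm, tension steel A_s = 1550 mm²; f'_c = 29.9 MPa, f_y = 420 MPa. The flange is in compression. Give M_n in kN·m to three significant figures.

M_n ≈ 502 kN·m

Tension: T = A_s f_y = 1550 × 420 = 651000 N.
Try a within the flange: a = T/(0.85 f'_c b_f) = 651000/(0.85 × 29.9 × 1520) = 16.85 mm.
Since a = 16.85 ≤ h_f = 95 mm, the stress block lies entirely in the flange; analyse as a rectangular beam of width b_f.
M_n = T(d − a/2) = 651000 × (780 − 8.425) = 502.30 × 10⁶ N·mm.
M_n = 502.30 kN·m.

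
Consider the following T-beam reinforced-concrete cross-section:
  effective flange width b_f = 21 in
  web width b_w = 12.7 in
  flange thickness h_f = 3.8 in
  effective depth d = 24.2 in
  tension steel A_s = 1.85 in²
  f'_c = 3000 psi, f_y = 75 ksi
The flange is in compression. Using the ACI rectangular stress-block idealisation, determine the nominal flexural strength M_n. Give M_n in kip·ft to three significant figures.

Tension: T = A_s f_y = 1.85 × 75 = 138.75 kips.
Try a within the flange: a = T/(0.85 f'_c b_f) = 138.75/(0.85 × 3 × 21) = 2.591 in.
Since a = 2.591 ≤ h_f = 3.8 in, the stress block lies entirely in the flange; analyse as a rectangular beam of width b_f.
M_n = T(d − a/2) = 138.75 × (24.2 − 1.2955) = 3178.0 kip·in.
M_n = 3178.0/12 = 264.83 kip·ft.

M_n ≈ 265 kip·ft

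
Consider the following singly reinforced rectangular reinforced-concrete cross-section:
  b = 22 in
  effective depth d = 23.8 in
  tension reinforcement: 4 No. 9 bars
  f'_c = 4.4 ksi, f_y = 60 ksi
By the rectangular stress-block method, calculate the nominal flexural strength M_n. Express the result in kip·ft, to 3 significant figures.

A_s = 4 × 1 = 4 in².
T = A_s f_y = 4 × 60 = 240 kips.
a = T/(0.85 f'_c b) = 240/(0.85 × 4.4 × 22) = 2.917 in.
M_n = T(d − a/2) = 240 × (23.8 − 1.4585) = 5362.0 kip·in = 5362.0/12 = 446.83 kip·ft.

M_n ≈ 447 kip·ft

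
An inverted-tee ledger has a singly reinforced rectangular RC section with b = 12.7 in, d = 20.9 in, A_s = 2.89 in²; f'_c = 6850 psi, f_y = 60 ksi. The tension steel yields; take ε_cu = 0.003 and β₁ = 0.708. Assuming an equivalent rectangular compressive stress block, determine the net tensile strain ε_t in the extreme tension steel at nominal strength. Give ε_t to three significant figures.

a = A_s f_y/(0.85 f'_c b) = 2.345 in.
β₁ = 0.708, so c = a/β₁ = 2.345/0.708 = 3.312 in.
From the linear strain diagram with ε_cu = 0.003: ε_t = 0.003 (d − c)/c = 0.003 × (20.9 − 3.312)/3.312 = 0.0159.
Since ε_t ≥ 0.005, the section is tension-controlled.

ε_t ≈ 0.0159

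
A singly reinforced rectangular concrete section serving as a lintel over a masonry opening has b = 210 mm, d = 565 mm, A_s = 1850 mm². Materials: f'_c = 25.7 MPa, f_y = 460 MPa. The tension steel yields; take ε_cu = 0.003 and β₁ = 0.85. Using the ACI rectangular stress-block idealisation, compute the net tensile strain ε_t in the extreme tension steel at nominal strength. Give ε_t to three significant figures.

ε_t ≈ 0.00477

a = A_s f_y/(0.85 f'_c b) = 185.51 mm.
β₁ = 0.85, so c = a/β₁ = 185.51/0.85 = 218.25 mm.
From the linear strain diagram with ε_cu = 0.003: ε_t = 0.003 (d − c)/c = 0.003 × (565 − 218.25)/218.25 = 0.00477.
ε_t is between 0.004 and 0.005 — transition zone.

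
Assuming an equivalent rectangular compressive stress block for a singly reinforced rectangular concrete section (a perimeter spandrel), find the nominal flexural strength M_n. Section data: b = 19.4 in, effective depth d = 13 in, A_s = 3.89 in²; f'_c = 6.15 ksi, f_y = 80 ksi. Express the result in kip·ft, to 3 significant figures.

T = A_s f_y = 3.89 × 80 = 311.2 kips.
a = T/(0.85 f'_c b) = 311.2/(0.85 × 6.15 × 19.4) = 3.069 in.
M_n = T(d − a/2) = 311.2 × (13 − 1.5345) = 3568.1 kip·in = 3568.1/12 = 297.34 kip·ft.

M_n ≈ 297 kip·ft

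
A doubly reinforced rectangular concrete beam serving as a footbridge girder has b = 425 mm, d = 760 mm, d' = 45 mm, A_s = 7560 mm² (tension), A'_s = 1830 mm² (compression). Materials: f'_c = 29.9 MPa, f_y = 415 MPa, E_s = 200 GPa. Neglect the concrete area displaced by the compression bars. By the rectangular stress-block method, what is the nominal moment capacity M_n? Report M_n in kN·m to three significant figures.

Assume both tension and compression steel yield.
Net tension couple steel: A_s − A'_s = 5730 mm².
a = (A_s − A'_s) f_y / (0.85 f'_c b) = 2377950/(0.85 × 29.9 × 425) = 220.15 mm.
c = a/β₁ = 220.15/0.836 = 263.34 mm; ε'_s = 0.003(c − d')/c = 0.0025 ≥ f_y/E_s = 0.0021, so compression steel does yield.
M_n = (A_s − A'_s) f_y (d − a/2) + A'_s f_y (d − d') = [2377950 × (760 − 110.075) + 759450 × (760 − 45)] × 10⁻⁶ = 1545.49 + 543.01 = 2088.50 kN·m.

M_n ≈ 2090 kN·m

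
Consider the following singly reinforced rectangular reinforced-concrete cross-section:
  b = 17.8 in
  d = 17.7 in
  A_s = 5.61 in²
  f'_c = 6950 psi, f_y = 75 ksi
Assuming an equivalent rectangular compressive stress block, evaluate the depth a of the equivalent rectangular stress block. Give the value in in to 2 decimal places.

a ≈ 4.00 in

T = A_s f_y = 5.61 × 75 = 420.75 kips.
a = T/(0.85 f'_c b) = 420.75/(0.85 × 6.95 × 17.8) = 4.00 in.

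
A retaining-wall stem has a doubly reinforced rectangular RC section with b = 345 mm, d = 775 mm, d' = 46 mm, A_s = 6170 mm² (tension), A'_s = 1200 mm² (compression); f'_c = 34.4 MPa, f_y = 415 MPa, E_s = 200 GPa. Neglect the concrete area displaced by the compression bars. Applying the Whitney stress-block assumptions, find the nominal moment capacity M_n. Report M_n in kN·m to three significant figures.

M_n ≈ 1750 kN·m

Assume both tension and compression steel yield.
Net tension couple steel: A_s − A'_s = 4970 mm².
a = (A_s − A'_s) f_y / (0.85 f'_c b) = 2062550/(0.85 × 34.4 × 345) = 204.46 mm.
c = a/β₁ = 204.46/0.804 = 254.30 mm; ε'_s = 0.003(c − d')/c = 0.0025 ≥ f_y/E_s = 0.0021, so compression steel does yield.
M_n = (A_s − A'_s) f_y (d − a/2) + A'_s f_y (d − d') = [2062550 × (775 − 102.23) + 498000 × (775 − 46)] × 10⁻⁶ = 1387.62 + 363.04 = 1750.66 kN·m.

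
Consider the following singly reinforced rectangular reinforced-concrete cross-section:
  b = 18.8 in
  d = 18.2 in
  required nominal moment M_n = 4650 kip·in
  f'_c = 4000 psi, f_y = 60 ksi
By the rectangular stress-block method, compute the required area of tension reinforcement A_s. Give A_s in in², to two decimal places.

From M_n = 0.85 f'_c a b (d − a/2):
a = d − √(d² − 2M_n/(0.85 f'_c b)) = 18.2 − √(18.2² − 2 × 4650/(0.85 × 4 × 18.8)) = 4.571 in.
A_s = 0.85 f'_c a b / f_y = 0.85 × 4 × 4.571 × 18.8 / 60 = 4.870 in².

A_s ≈ 4.87 in²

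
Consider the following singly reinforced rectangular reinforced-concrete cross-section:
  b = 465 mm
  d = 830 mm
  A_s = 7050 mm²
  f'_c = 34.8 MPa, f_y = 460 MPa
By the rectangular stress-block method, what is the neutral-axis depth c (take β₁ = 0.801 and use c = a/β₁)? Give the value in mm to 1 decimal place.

T = A_s f_y = 7050 × 460 = 3243000 N = 3243 kN.
Setting C = 0.85 f'_c a b equal to T: a = 3243000/(0.85 × 34.8 × 465) = 235.774 mm.
With β₁ = 0.801, c = a/β₁ = 235.774/0.801 = 294.3 mm.

c ≈ 294.3 mm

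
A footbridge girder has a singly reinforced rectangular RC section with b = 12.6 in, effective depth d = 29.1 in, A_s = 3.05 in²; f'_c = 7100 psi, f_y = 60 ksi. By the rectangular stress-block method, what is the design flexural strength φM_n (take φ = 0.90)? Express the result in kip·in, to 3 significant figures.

φM_n ≈ 4590 kip·in

T = A_s f_y = 3.05 × 60 = 183 kips.
a = T/(0.85 f'_c b) = 183/(0.85 × 7.1 × 12.6) = 2.407 in.
M_n = T(d − a/2) = 183 × (29.1 − 1.2035) = 5105.1 kip·in.
φM_n = 0.90 × 5105.1 = 4594.6 kip·in.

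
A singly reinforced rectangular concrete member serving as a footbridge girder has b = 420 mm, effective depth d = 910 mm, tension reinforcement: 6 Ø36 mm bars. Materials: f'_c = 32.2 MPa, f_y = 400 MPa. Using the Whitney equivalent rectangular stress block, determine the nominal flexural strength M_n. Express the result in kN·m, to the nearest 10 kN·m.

A_s = 6 × 1018 = 6108 mm².
T = A_s f_y = 6108 × 400 = 2443200 N = 2443.2 kN.
From C = T: a = T/(0.85 f'_c b) = 2443200/(0.85 × 32.2 × 420) = 212.54 mm.
M_n = T(d − a/2) = 2443.2 kN × (910 − 106.27) mm = 1963.67 kN·m.

M_n ≈ 1960 kN·m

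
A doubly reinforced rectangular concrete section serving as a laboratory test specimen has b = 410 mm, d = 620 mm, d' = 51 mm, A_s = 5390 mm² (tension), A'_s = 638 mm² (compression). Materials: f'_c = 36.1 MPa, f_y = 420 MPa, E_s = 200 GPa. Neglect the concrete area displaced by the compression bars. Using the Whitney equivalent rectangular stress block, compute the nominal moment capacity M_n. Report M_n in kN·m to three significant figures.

M_n ≈ 1230 kN·m

Assume both tension and compression steel yield.
Net tension couple steel: A_s − A'_s = 4752 mm².
a = (A_s − A'_s) f_y / (0.85 f'_c b) = 1995840/(0.85 × 36.1 × 410) = 158.64 mm.
c = a/β₁ = 158.64/0.792 = 200.30 mm; ε'_s = 0.003(c − d')/c = 0.0022 ≥ f_y/E_s = 0.0021, so compression steel does yield.
M_n = (A_s − A'_s) f_y (d − a/2) + A'_s f_y (d − d') = [1995840 × (620 − 79.32) + 267960 × (620 − 51)] × 10⁻⁶ = 1079.11 + 152.47 = 1231.58 kN·m.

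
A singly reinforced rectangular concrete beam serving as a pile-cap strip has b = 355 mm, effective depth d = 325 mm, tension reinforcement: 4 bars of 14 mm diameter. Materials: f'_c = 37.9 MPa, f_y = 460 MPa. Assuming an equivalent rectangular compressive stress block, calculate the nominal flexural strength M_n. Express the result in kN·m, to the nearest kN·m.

M_n ≈ 89 kN·m

A_s = 4 × 154 = 616 mm².
T = A_s f_y = 616 × 460 = 283360 N = 283.36 kN.
From C = T: a = T/(0.85 f'_c b) = 283360/(0.85 × 37.9 × 355) = 24.78 mm.
M_n = T(d − a/2) = 283.36 kN × (325 − 12.39) mm = 88.58 kN·m.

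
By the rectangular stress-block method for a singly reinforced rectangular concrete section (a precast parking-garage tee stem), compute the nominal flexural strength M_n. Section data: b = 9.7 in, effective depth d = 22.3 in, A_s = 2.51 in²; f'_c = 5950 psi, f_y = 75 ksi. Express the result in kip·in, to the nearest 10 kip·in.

M_n ≈ 3840 kip·in

T = A_s f_y = 2.51 × 75 = 188.25 kips.
a = T/(0.85 f'_c b) = 188.25/(0.85 × 5.95 × 9.7) = 3.837 in.
M_n = T(d − a/2) = 188.25 × (22.3 − 1.9185) = 3836.8 kip·in.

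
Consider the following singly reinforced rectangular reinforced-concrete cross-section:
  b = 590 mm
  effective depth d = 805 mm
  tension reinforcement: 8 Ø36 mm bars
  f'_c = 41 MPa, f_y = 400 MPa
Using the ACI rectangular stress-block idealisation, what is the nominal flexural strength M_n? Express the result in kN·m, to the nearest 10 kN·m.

A_s = 8 × 1018 = 8144 mm².
T = A_s f_y = 8144 × 400 = 3257600 N = 3257.6 kN.
From C = T: a = T/(0.85 f'_c b) = 3257600/(0.85 × 41 × 590) = 158.43 mm.
M_n = T(d − a/2) = 3257.6 kN × (805 − 79.215) mm = 2364.32 kN·m.

M_n ≈ 2360 kN·m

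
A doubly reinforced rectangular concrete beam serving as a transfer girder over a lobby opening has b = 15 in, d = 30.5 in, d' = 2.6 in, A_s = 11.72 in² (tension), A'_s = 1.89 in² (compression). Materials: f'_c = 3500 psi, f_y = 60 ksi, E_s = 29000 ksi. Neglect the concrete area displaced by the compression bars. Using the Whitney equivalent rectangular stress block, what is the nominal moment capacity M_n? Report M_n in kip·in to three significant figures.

Assume both steels yield.
a = (A_s − A'_s) f_y/(0.85 f'_c b) = (11.72 − 1.89) × 60/(0.85 × 3.5 × 15) = 13.217 in.
c = a/β₁ = 13.217/0.85 = 15.549 in; ε'_s = 0.003(c − d')/c = 0.0025 ≥ ε_y = 0.0021, so the compression steel yields.
M_n = (A_s − A'_s) f_y (d − a/2) + A'_s f_y (d − d') = 589.8 × (30.5 − 6.6085) + 113.4 × (30.5 − 2.6) = 14091.2 + 3163.9 = 17255.1 kip·in.

M_n ≈ 17300 kip·in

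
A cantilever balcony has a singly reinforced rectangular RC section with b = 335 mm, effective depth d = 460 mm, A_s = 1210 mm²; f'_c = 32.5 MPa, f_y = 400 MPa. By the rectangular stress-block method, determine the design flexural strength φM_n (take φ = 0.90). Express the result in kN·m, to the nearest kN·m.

φM_n ≈ 189 kN·m

T = A_s f_y = 1210 × 400 = 484000 N = 484 kN.
From C = T: a = T/(0.85 f'_c b) = 484000/(0.85 × 32.5 × 335) = 52.30 mm.
M_n = T(d − a/2) = 484 kN × (460 − 26.15) mm = 209.98 kN·m.
φM_n = 0.90 × 209.98 = 188.98 kN·m.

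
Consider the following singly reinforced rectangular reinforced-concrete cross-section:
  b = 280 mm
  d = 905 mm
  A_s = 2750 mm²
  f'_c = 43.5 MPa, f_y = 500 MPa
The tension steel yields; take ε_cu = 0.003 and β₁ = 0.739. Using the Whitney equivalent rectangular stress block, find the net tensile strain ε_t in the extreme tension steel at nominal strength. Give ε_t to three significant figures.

ε_t ≈ 0.0121

a = A_s f_y/(0.85 f'_c b) = 132.81 mm.
β₁ = 0.739, so c = a/β₁ = 132.81/0.739 = 179.72 mm.
From the linear strain diagram with ε_cu = 0.003: ε_t = 0.003 (d − c)/c = 0.003 × (905 − 179.72)/179.72 = 0.0121.
Since ε_t ≥ 0.005, the section is tension-controlled.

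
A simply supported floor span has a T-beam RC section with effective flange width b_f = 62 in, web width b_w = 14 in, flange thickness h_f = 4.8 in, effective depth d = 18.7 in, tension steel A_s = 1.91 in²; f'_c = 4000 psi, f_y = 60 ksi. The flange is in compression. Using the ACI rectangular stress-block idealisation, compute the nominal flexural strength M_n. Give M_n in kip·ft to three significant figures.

M_n ≈ 176 kip·ft

Tension: T = A_s f_y = 1.91 × 60 = 114.6 kips.
Try a within the flange: a = T/(0.85 f'_c b_f) = 114.6/(0.85 × 4 × 62) = 0.544 in.
Since a = 0.544 ≤ h_f = 4.8 in, the stress block lies entirely in the flange; analyse as a rectangular beam of width b_f.
M_n = T(d − a/2) = 114.6 × (18.7 − 0.272) = 2111.8 kip·in.
M_n = 2111.8/12 = 175.98 kip·ft.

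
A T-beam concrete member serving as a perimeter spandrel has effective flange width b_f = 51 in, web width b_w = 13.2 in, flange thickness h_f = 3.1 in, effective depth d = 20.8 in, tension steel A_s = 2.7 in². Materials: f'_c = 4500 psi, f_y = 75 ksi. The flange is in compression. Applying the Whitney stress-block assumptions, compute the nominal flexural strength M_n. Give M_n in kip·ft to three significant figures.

Tension: T = A_s f_y = 2.7 × 75 = 202.5 kips.
Try a within the flange: a = T/(0.85 f'_c b_f) = 202.5/(0.85 × 4.5 × 51) = 1.038 in.
Since a = 1.038 ≤ h_f = 3.1 in, the stress block lies entirely in the flange; analyse as a rectangular beam of width b_f.
M_n = T(d − a/2) = 202.5 × (20.8 − 0.519) = 4106.9 kip·in.
M_n = 4106.9/12 = 342.24 kip·ft.

M_n ≈ 342 kip·ft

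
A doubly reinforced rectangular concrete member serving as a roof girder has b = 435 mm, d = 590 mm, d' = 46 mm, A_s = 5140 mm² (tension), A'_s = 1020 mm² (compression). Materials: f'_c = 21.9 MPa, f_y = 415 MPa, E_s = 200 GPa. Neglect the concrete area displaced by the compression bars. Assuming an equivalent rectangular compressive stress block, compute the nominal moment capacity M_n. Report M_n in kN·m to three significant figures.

M_n ≈ 1060 kN·m

Assume both tension and compression steel yield.
Net tension couple steel: A_s − A'_s = 4120 mm².
a = (A_s − A'_s) f_y / (0.85 f'_c b) = 1709800/(0.85 × 21.9 × 435) = 211.15 mm.
c = a/β₁ = 211.15/0.85 = 248.41 mm; ε'_s = 0.003(c − d')/c = 0.0024 ≥ f_y/E_s = 0.0021, so compression steel does yield.
M_n = (A_s − A'_s) f_y (d − a/2) + A'_s f_y (d − d') = [1709800 × (590 − 105.575) + 423300 × (590 − 46)] × 10⁻⁶ = 828.27 + 230.28 = 1058.55 kN·m.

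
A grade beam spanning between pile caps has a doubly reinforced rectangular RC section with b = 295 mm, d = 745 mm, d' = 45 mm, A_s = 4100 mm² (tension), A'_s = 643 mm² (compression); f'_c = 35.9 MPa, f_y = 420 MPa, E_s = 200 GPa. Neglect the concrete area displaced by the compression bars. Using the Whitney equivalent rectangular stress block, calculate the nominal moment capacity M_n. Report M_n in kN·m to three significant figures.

Assume both tension and compression steel yield.
Net tension couple steel: A_s − A'_s = 3457 mm².
a = (A_s − A'_s) f_y / (0.85 f'_c b) = 1451940/(0.85 × 35.9 × 295) = 161.29 mm.
c = a/β₁ = 161.29/0.794 = 203.14 mm; ε'_s = 0.003(c − d')/c = 0.0023 ≥ f_y/E_s = 0.0021, so compression steel does yield.
M_n = (A_s − A'_s) f_y (d − a/2) + A'_s f_y (d − d') = [1451940 × (745 − 80.645) + 270060 × (745 − 45)] × 10⁻⁶ = 964.60 + 189.04 = 1153.64 kN·m.

M_n ≈ 1150 kN·m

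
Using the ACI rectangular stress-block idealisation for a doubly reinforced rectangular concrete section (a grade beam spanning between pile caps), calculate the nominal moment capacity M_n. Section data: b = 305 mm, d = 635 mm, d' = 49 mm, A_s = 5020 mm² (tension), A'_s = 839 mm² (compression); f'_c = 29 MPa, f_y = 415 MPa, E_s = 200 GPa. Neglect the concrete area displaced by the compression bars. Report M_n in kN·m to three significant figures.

M_n ≈ 1110 kN·m

Assume both tension and compression steel yield.
Net tension couple steel: A_s − A'_s = 4181 mm².
a = (A_s − A'_s) f_y / (0.85 f'_c b) = 1735115/(0.85 × 29 × 305) = 230.79 mm.
c = a/β₁ = 230.79/0.843 = 273.77 mm; ε'_s = 0.003(c − d')/c = 0.0025 ≥ f_y/E_s = 0.0021, so compression steel does yield.
M_n = (A_s − A'_s) f_y (d − a/2) + A'_s f_y (d − d') = [1735115 × (635 − 115.395) + 348185 × (635 − 49)] × 10⁻⁶ = 901.57 + 204.04 = 1105.61 kN·m.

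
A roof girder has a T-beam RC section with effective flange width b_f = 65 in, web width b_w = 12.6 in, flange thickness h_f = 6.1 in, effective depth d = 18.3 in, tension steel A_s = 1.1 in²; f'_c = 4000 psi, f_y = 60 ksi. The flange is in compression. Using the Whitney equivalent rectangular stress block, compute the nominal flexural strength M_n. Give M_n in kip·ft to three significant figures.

M_n ≈ 99.8 kip·ft

Tension: T = A_s f_y = 1.1 × 60 = 66 kips.
Try a within the flange: a = T/(0.85 f'_c b_f) = 66/(0.85 × 4 × 65) = 0.299 in.
Since a = 0.299 ≤ h_f = 6.1 in, the stress block lies entirely in the flange; analyse as a rectangular beam of width b_f.
M_n = T(d − a/2) = 66 × (18.3 − 0.1495) = 1197.9 kip·in.
M_n = 1197.9/12 = 99.83 kip·ft.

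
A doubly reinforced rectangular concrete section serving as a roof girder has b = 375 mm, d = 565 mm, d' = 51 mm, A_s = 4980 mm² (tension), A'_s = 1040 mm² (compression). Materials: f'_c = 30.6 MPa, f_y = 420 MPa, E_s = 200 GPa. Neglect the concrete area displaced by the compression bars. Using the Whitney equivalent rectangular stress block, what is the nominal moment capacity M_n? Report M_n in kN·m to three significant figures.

M_n ≈ 1020 kN·m

Assume both tension and compression steel yield.
Net tension couple steel: A_s − A'_s = 3940 mm².
a = (A_s − A'_s) f_y / (0.85 f'_c b) = 1654800/(0.85 × 30.6 × 375) = 169.66 mm.
c = a/β₁ = 169.66/0.831 = 204.16 mm; ε'_s = 0.003(c − d')/c = 0.0023 ≥ f_y/E_s = 0.0021, so compression steel does yield.
M_n = (A_s − A'_s) f_y (d − a/2) + A'_s f_y (d − d') = [1654800 × (565 − 84.83) + 436800 × (565 − 51)] × 10⁻⁶ = 794.59 + 224.52 = 1019.11 kN·m.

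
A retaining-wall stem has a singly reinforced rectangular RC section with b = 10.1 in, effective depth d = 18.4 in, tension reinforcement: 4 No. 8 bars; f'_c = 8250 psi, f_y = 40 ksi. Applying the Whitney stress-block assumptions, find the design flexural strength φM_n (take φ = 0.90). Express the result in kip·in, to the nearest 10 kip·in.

φM_n ≈ 1990 kip·in

A_s = 4 × 0.79 = 3.16 in².
T = A_s f_y = 3.16 × 40 = 126.4 kips.
a = T/(0.85 f'_c b) = 126.4/(0.85 × 8.25 × 10.1) = 1.785 in.
M_n = T(d − a/2) = 126.4 × (18.4 − 0.8925) = 2212.9 kip·in.
φM_n = 0.90 × 2212.9 = 1991.6 kip·in.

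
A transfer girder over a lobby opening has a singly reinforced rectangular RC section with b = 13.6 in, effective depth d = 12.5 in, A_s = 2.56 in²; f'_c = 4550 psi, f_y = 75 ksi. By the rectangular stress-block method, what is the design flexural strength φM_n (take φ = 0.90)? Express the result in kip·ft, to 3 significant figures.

T = A_s f_y = 2.56 × 75 = 192 kips.
a = T/(0.85 f'_c b) = 192/(0.85 × 4.55 × 13.6) = 3.650 in.
M_n = T(d − a/2) = 192 × (12.5 − 1.825) = 2049.6 kip·in = 2049.6/12 = 170.80 kip·ft.
φM_n = 0.90 × 170.80 = 153.72 kip·ft.

φM_n ≈ 154 kip·ft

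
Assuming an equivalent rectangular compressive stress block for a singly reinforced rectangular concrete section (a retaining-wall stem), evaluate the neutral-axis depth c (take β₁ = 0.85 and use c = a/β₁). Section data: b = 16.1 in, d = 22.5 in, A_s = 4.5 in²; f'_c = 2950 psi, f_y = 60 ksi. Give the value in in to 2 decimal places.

T = A_s f_y = 4.5 × 60 = 270 kips.
a = T/(0.85 f'_c b) = 270/(0.85 × 2.95 × 16.1) = 6.6880 in.
With β₁ = 0.85, c = a/β₁ = 6.6880/0.85 = 7.87 in.

c ≈ 7.87 in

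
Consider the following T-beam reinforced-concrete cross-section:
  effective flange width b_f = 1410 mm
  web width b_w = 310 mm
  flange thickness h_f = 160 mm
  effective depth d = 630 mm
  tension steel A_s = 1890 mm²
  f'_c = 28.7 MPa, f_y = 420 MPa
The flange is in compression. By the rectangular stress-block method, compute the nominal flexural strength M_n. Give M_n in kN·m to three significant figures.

Tension: T = A_s f_y = 1890 × 420 = 793800 N.
Try a within the flange: a = T/(0.85 f'_c b_f) = 793800/(0.85 × 28.7 × 1410) = 23.08 mm.
Since a = 23.08 ≤ h_f = 160 mm, the stress block lies entirely in the flange; analyse as a rectangular beam of width b_f.
M_n = T(d − a/2) = 793800 × (630 − 11.54) = 490.93 × 10⁶ N·mm.
M_n = 490.93 kN·m.

M_n ≈ 491 kN·m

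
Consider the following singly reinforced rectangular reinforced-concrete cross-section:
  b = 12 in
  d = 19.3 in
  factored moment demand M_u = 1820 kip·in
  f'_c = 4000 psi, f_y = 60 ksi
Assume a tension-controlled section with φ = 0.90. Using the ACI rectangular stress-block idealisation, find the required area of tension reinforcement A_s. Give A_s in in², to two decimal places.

M_n = M_u/φ = 1820/0.90 = 2022.22 kip·in.
From M_n = 0.85 f'_c a b (d − a/2):
a = d − √(d² − 2M_n/(0.85 f'_c b)) = 19.3 − √(19.3² − 2 × 2022.22/(0.85 × 4 × 12)) = 2.766 in.
A_s = 0.85 f'_c a b / f_y = 0.85 × 4 × 2.766 × 12 / 60 = 1.881 in².

A_s ≈ 1.88 in²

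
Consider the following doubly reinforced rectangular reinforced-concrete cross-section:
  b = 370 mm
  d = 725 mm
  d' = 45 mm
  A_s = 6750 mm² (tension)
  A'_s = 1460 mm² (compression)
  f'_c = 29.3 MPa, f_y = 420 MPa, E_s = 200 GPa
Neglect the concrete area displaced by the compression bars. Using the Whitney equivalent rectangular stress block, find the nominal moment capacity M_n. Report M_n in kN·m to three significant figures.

Assume both tension and compression steel yield.
Net tension couple steel: A_s − A'_s = 5290 mm².
a = (A_s − A'_s) f_y / (0.85 f'_c b) = 2221800/(0.85 × 29.3 × 370) = 241.11 mm.
c = a/β₁ = 241.11/0.841 = 286.69 mm; ε'_s = 0.003(c − d')/c = 0.0025 ≥ f_y/E_s = 0.0021, so compression steel does yield.
M_n = (A_s − A'_s) f_y (d − a/2) + A'_s f_y (d − d') = [2221800 × (725 − 120.555) + 613200 × (725 − 45)] × 10⁻⁶ = 1342.96 + 416.98 = 1759.94 kN·m.

M_n ≈ 1760 kN·m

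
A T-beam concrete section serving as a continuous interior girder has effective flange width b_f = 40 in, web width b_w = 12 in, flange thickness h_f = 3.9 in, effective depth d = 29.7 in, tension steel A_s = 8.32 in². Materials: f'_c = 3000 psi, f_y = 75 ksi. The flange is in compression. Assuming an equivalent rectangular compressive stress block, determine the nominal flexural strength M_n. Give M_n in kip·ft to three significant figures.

M_n ≈ 1340 kip·ft

Tension: T = A_s f_y = 8.32 × 75 = 624 kips.
Try a within the flange: a = T/(0.85 f'_c b_f) = 624/(0.85 × 3 × 40) = 6.118 in.
a = 6.118 > h_f = 3.9 in: the block extends into the web. Split into flange-overhang and web parts.
C_f = 0.85 f'_c (b_f − b_w) h_f = 0.85 × 3 × (40 − 12) × 3.9 = 278.5 kips.
Remaining web compression depth: a_w = (T − C_f)/(0.85 f'_c b_w) = (624 − 278.5)/(0.85 × 3 × 12) = 11.291 in.
M_n = C_f(d − h_f/2) + (T − C_f)(d − a_w/2) = 278.5 × (29.7 − 1.95) + 345.5 × (29.7 − 5.6455) = 7728.4 + 8310.8 = 16039.2 kip·in.
M_n = 16039.2/12 = 1336.60 kip·ft.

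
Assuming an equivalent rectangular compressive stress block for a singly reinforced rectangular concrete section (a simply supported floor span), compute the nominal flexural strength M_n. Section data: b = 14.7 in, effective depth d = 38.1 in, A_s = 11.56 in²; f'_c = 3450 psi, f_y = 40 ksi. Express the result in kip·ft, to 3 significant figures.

T = A_s f_y = 11.56 × 40 = 462.4 kips.
a = T/(0.85 f'_c b) = 462.4/(0.85 × 3.45 × 14.7) = 10.727 in.
M_n = T(d − a/2) = 462.4 × (38.1 − 5.3635) = 15137.4 kip·in = 15137.4/12 = 1261.45 kip·ft.

M_n ≈ 1260 kip·ft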